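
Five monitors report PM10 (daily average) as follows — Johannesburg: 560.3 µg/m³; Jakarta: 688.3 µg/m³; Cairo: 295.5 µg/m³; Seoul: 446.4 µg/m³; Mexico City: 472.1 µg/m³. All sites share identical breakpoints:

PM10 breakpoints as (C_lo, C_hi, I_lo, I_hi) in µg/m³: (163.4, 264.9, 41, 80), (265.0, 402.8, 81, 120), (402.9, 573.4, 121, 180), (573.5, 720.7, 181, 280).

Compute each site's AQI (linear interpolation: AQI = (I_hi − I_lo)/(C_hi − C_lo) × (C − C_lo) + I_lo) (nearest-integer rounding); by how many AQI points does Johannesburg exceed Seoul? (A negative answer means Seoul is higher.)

Johannesburg: 560.3 ∈ [402.9, 573.4] ↔ index [121, 180].
121 + (560.3−402.9)·(180−121)/(573.4−402.9) = 121 + 157.4·59/170.5 ≈ 175.47, so AQI = 175.
Jakarta: 688.3 lies in 573.5–720.7, so I_lo=181, I_hi=280, C_lo=573.5, C_hi=720.7.
(280−181)/(720.7−573.5) × (688.3−573.5) + 181 = 99/147.2 × 114.8 + 181 ≈ 258.21 → 258.
Cairo: 295.5 ∈ [265.0, 402.8] ↔ index [81, 120].
81 + (295.5−265.0)·(120−81)/(402.8−265.0) = 81 + 30.5·39/137.8 ≈ 89.63, so AQI = 90.
Seoul: 446.4 ∈ [402.9, 573.4] ↔ index [121, 180].
121 + (446.4−402.9)·(180−121)/(573.4−402.9) = 121 + 43.5·59/170.5 ≈ 136.05, so AQI = 136.
Mexico City 472.1: bracket 402.9–573.4 → index 121–180; slope 59/170.5, offset 69.2.
AQI = 121 + 59/170.5·69.2 ≈ 144.95 ⇒ 145.
AQIs: Johannesburg=175, Jakarta=258, Cairo=90, Seoul=136, Mexico City=145. Johannesburg (175) − Seoul (136) = 39.

39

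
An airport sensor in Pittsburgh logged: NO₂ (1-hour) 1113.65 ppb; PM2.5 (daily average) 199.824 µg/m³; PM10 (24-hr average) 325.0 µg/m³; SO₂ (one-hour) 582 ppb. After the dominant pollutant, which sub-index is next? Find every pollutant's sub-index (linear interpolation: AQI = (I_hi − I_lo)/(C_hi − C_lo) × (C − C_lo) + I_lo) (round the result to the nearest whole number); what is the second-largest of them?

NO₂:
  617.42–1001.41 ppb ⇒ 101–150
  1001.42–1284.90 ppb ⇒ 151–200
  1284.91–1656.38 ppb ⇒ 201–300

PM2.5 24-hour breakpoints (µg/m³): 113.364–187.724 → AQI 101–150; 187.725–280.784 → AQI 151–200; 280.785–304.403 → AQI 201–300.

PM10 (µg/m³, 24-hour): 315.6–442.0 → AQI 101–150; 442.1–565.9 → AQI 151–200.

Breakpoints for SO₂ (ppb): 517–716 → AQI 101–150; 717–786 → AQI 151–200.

157

NO₂: 1113.65 ∈ [1001.42, 1284.90] ↔ index [151, 200].
151 + (1113.65−1001.42)·(200−151)/(1284.90−1001.42) = 151 + 112.23·49/283.48 ≈ 170.40, so AQI = 170.
PM2.5: 199.824 lies in 187.725–280.784, so I_lo=151, I_hi=200, C_lo=187.725, C_hi=280.784.
(200−151)/(280.784−187.725) × (199.824−187.725) + 151 = 49/93.059 × 12.099 + 151 ≈ 157.37 → 157.
PM10 325.0: bracket 315.6–442.0 → index 101–150; slope 49/126.4, offset 9.4.
AQI = 101 + 49/126.4·9.4 ≈ 104.64 ⇒ 105.
SO₂: row 517–716 (AQI 101–150). (150−101)·(582−517)/(716−517) + 101 = 49·65/199 + 101 ≈ 117.01 → 117.
Sub-indices: NO₂→170, PM2.5→157, PM10→105, SO₂→117. Ranked high→low: 170, 157, 117, 105. Second-highest sub-index = 157.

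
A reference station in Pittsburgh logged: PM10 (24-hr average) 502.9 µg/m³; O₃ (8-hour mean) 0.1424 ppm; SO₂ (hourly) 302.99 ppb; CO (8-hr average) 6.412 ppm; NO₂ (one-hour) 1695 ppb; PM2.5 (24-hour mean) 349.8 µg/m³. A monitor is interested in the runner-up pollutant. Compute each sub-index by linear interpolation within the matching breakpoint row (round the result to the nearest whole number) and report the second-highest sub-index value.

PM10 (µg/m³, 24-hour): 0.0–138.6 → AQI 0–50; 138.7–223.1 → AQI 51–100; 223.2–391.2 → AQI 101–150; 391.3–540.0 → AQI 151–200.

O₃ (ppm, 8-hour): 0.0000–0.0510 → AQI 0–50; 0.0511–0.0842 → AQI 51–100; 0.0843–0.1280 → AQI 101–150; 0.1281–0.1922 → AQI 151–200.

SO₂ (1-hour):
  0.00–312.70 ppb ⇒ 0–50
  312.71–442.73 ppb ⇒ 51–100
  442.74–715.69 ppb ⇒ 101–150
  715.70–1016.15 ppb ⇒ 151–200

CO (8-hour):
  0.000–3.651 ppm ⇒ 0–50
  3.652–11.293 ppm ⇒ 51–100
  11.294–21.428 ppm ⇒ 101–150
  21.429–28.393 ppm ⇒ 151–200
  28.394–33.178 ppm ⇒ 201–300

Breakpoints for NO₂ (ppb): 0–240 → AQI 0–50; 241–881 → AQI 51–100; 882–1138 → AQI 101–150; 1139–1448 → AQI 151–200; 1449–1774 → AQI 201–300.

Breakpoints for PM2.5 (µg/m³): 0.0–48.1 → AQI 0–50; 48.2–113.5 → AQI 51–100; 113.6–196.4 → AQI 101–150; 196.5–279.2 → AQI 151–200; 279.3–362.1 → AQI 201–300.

276

PM10: 502.9 lies in 391.3–540.0, so I_lo=151, I_hi=200, C_lo=391.3, C_hi=540.0.
(200−151)/(540.0−391.3) × (502.9−391.3) + 151 = 49/148.7 × 111.6 + 151 ≈ 187.77 → 188.
O₃ 0.1424: bracket 0.1281–0.1922 → index 151–200; slope 49/0.0641, offset 0.0143.
AQI = 151 + 49/0.0641·0.0143 ≈ 161.93 ⇒ 162.
SO₂ 302.99: bracket 0.00–312.70 → index 0–50; slope 50/312.70, offset 302.99.
AQI = 0 + 50/312.70·302.99 ≈ 48.45 ⇒ 48.
CO: 6.412 ∈ [3.652, 11.293] ↔ index [51, 100].
51 + (6.412−3.652)·(100−51)/(11.293−3.652) = 51 + 2.760·49/7.641 ≈ 68.70, so AQI = 69.
NO₂: 1695 lies in 1449–1774, so I_lo=201, I_hi=300, C_lo=1449, C_hi=1774.
(300−201)/(1774−1449) × (1695−1449) + 201 = 99/325 × 246 + 201 ≈ 275.94 → 276.
PM2.5: 349.8 ∈ [279.3, 362.1] ↔ index [201, 300].
201 + (349.8−279.3)·(300−201)/(362.1−279.3) = 201 + 70.5·99/82.8 ≈ 285.29, so AQI = 285.
Sub-indices: PM10→188, O₃→162, SO₂→48, CO→69, NO₂→276, PM2.5→285. Ranked high→low: 285, 276, 188, 162, 69, 48. Second-highest sub-index = 276.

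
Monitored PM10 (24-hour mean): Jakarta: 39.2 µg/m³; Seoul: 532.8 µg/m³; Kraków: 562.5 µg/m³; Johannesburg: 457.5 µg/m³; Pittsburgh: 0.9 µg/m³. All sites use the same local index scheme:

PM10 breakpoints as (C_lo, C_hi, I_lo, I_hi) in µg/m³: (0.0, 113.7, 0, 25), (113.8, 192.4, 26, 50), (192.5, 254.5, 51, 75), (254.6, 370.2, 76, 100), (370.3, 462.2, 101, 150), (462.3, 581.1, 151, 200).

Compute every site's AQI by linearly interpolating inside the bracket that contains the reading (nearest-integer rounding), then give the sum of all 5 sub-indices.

528

Jakarta: row 0.0–113.7 (AQI 0–25). (25−0)·(39.2−0.0)/(113.7−0.0) + 0 = 25·39.2/113.7 + 0 ≈ 8.62 → 9.
Seoul 532.8: bracket 462.3–581.1 → index 151–200; slope 49/118.8, offset 70.5.
AQI = 151 + 49/118.8·70.5 ≈ 180.08 ⇒ 180.
Kraków: 562.5 lies in 462.3–581.1, so I_lo=151, I_hi=200, C_lo=462.3, C_hi=581.1.
(200−151)/(581.1−462.3) × (562.5−462.3) + 151 = 49/118.8 × 100.2 + 151 ≈ 192.33 → 192.
Johannesburg 457.5: bracket 370.3–462.2 → index 101–150; slope 49/91.9, offset 87.2.
AQI = 101 + 49/91.9·87.2 ≈ 147.49 ⇒ 147.
Pittsburgh 0.9: bracket 0.0–113.7 → index 0–25; slope 25/113.7, offset 0.9.
AQI = 0 + 25/113.7·0.9 ≈ 0.20 ⇒ 0.
AQIs: Jakarta=9, Seoul=180, Kraków=192, Johannesburg=147, Pittsburgh=0. Sum = 9 + 180 + 192 + 147 + 0 = 528.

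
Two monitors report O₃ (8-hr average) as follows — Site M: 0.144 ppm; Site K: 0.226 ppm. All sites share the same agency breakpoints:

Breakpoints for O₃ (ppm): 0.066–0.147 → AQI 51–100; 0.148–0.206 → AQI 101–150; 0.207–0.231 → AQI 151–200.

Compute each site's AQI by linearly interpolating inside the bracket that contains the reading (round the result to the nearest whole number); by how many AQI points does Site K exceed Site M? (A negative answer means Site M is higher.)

92

Site M 0.144: bracket 0.066–0.147 → index 51–100; slope 49/0.081, offset 0.078.
AQI = 51 + 49/0.081·0.078 ≈ 98.19 ⇒ 98.
Site K: 0.226 lies in 0.207–0.231, so I_lo=151, I_hi=200, C_lo=0.207, C_hi=0.231.
(200−151)/(0.231−0.207) × (0.226−0.207) + 151 = 49/0.024 × 0.019 + 151 ≈ 189.79 → 190.
AQIs: Site M=98, Site K=190. Site K (190) − Site M (98) = 92.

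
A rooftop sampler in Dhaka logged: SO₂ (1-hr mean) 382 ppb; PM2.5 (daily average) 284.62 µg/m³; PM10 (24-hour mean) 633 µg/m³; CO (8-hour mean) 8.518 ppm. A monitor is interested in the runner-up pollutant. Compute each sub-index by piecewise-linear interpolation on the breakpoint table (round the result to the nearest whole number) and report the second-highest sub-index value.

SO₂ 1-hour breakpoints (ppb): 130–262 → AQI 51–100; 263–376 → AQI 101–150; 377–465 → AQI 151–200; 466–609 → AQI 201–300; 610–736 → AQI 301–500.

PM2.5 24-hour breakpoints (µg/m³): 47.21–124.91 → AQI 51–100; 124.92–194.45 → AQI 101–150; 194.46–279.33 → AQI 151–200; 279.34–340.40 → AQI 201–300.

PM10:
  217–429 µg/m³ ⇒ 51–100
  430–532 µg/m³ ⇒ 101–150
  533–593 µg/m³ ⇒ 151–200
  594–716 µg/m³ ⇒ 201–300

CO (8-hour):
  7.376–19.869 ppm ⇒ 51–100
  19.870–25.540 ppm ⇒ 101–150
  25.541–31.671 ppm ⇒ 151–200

210

SO₂: row 377–465 (AQI 151–200). (200−151)·(382−377)/(465−377) + 151 = 49·5/88 + 151 ≈ 153.78 → 154.
PM2.5: row 279.34–340.40 (AQI 201–300). (300−201)·(284.62−279.34)/(340.40−279.34) + 201 = 99·5.28/61.06 + 201 ≈ 209.56 → 210.
PM10: row 594–716 (AQI 201–300). (300−201)·(633−594)/(716−594) + 201 = 99·39/122 + 201 ≈ 232.65 → 233.
CO: row 7.376–19.869 (AQI 51–100). (100−51)·(8.518−7.376)/(19.869−7.376) + 51 = 49·1.142/12.493 + 51 ≈ 55.48 → 55.
Sub-indices: SO₂→154, PM2.5→210, PM10→233, CO→55. Ranked high→low: 233, 210, 154, 55. Second-highest sub-index = 210.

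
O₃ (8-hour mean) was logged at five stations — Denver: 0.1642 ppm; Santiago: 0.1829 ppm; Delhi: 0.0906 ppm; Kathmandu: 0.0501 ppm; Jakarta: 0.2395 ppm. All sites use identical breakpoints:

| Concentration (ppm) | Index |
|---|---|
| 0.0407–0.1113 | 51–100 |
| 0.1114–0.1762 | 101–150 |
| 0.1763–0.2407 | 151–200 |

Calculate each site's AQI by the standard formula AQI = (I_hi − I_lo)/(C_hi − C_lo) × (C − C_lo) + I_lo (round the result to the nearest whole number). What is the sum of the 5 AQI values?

640

Denver 0.1642: bracket 0.1114–0.1762 → index 101–150; slope 49/0.0648, offset 0.0528.
AQI = 101 + 49/0.0648·0.0528 ≈ 140.93 ⇒ 141.
Santiago: row 0.1763–0.2407 (AQI 151–200). (200−151)·(0.1829−0.1763)/(0.2407−0.1763) + 151 = 49·0.0066/0.0644 + 151 ≈ 156.02 → 156.
Delhi 0.0906: bracket 0.0407–0.1113 → index 51–100; slope 49/0.0706, offset 0.0499.
AQI = 51 + 49/0.0706·0.0499 ≈ 85.63 ⇒ 86.
Kathmandu: 0.0501 ∈ [0.0407, 0.1113] ↔ index [51, 100].
51 + (0.0501−0.0407)·(100−51)/(0.1113−0.0407) = 51 + 0.0094·49/0.0706 ≈ 57.52, so AQI = 58.
Jakarta: 0.2395 lies in 0.1763–0.2407, so I_lo=151, I_hi=200, C_lo=0.1763, C_hi=0.2407.
(200−151)/(0.2407−0.1763) × (0.2395−0.1763) + 151 = 49/0.0644 × 0.0632 + 151 ≈ 199.09 → 199.
AQIs: Denver=141, Santiago=156, Delhi=86, Kathmandu=58, Jakarta=199. Sum = 141 + 156 + 86 + 58 + 199 = 640.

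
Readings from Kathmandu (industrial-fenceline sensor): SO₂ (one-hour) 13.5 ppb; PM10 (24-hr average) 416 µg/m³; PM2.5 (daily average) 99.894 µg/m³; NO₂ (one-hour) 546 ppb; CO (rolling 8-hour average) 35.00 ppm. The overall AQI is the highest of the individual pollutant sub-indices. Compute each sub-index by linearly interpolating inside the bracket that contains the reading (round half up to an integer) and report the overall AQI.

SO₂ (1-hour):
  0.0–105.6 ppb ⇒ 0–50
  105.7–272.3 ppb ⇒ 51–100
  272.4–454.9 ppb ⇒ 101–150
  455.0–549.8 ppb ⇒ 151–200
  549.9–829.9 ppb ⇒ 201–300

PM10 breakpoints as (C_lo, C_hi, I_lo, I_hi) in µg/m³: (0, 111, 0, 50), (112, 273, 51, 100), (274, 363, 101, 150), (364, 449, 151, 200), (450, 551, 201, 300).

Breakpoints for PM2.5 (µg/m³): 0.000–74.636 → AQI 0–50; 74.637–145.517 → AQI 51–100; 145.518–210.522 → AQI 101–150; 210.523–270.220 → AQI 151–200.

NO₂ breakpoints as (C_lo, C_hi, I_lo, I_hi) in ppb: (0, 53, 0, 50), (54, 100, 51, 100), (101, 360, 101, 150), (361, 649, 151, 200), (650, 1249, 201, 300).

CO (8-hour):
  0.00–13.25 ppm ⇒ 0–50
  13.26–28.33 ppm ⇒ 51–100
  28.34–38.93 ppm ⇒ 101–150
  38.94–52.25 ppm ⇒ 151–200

182

SO₂: 13.5 lies in 0.0–105.6, so I_lo=0, I_hi=50, C_lo=0.0, C_hi=105.6.
(50−0)/(105.6−0.0) × (13.5−0.0) + 0 = 50/105.6 × 13.5 + 0 ≈ 6.39 → 6.
PM10 416: bracket 364–449 → index 151–200; slope 49/85, offset 52.
AQI = 151 + 49/85·52 ≈ 180.98 ⇒ 181.
PM2.5: row 74.637–145.517 (AQI 51–100). (100−51)·(99.894−74.637)/(145.517−74.637) + 51 = 49·25.257/70.880 + 51 ≈ 68.46 → 68.
NO₂: row 361–649 (AQI 151–200). (200−151)·(546−361)/(649−361) + 151 = 49·185/288 + 151 ≈ 182.48 → 182.
CO: 35.00 ∈ [28.34, 38.93] ↔ index [101, 150].
101 + (35.00−28.34)·(150−101)/(38.93−28.34) = 101 + 6.66·49/10.59 ≈ 131.82, so AQI = 132.
Sub-indices: SO₂→6, PM10→181, PM2.5→68, NO₂→182, CO→132. Overall AQI = max = 182; dominant pollutant is NO₂.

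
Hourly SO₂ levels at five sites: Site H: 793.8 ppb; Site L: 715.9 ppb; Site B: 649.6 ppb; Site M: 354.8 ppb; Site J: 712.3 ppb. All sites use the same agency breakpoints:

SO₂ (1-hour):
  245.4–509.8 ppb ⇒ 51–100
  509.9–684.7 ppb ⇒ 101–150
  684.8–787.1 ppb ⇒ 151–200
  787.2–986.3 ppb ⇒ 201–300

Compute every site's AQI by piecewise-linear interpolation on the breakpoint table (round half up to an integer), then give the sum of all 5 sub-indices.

Site H: row 787.2–986.3 (AQI 201–300). (300−201)·(793.8−787.2)/(986.3−787.2) + 201 = 99·6.6/199.1 + 201 ≈ 204.28 → 204.
Site L: row 684.8–787.1 (AQI 151–200). (200−151)·(715.9−684.8)/(787.1−684.8) + 151 = 49·31.1/102.3 + 151 ≈ 165.90 → 166.
Site B: row 509.9–684.7 (AQI 101–150). (150−101)·(649.6−509.9)/(684.7−509.9) + 101 = 49·139.7/174.8 + 101 ≈ 140.16 → 140.
Site M: 354.8 lies in 245.4–509.8, so I_lo=51, I_hi=100, C_lo=245.4, C_hi=509.8.
(100−51)/(509.8−245.4) × (354.8−245.4) + 51 = 49/264.4 × 109.4 + 51 ≈ 71.27 → 71.
Site J: 712.3 lies in 684.8–787.1, so I_lo=151, I_hi=200, C_lo=684.8, C_hi=787.1.
(200−151)/(787.1−684.8) × (712.3−684.8) + 151 = 49/102.3 × 27.5 + 151 ≈ 164.17 → 164.
AQIs: Site H=204, Site L=166, Site B=140, Site M=71, Site J=164. Sum = 204 + 166 + 140 + 71 + 164 = 745.

745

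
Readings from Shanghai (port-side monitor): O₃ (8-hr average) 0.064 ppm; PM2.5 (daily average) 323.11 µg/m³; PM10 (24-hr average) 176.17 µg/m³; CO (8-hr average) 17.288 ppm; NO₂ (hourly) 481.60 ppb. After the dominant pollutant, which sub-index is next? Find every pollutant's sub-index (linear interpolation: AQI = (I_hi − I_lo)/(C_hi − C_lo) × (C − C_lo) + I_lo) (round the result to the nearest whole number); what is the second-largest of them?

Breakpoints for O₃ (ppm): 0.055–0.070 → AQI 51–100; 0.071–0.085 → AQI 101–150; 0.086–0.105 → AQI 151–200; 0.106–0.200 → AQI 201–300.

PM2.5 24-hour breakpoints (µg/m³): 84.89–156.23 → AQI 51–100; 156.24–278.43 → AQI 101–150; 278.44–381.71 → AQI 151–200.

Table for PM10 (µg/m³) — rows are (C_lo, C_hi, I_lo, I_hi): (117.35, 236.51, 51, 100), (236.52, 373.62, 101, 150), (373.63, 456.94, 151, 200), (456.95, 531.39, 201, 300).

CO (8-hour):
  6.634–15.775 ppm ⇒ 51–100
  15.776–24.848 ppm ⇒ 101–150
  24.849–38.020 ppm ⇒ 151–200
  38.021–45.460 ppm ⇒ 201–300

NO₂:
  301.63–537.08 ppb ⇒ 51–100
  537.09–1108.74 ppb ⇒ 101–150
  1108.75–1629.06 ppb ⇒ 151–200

109

O₃: 0.064 ∈ [0.055, 0.070] ↔ index [51, 100].
51 + (0.064−0.055)·(100−51)/(0.070−0.055) = 51 + 0.009·49/0.015 ≈ 80.40, so AQI = 80.
PM2.5: row 278.44–381.71 (AQI 151–200). (200−151)·(323.11−278.44)/(381.71−278.44) + 151 = 49·44.67/103.27 + 151 ≈ 172.20 → 172.
PM10: row 117.35–236.51 (AQI 51–100). (100−51)·(176.17−117.35)/(236.51−117.35) + 51 = 49·58.82/119.16 + 51 ≈ 75.19 → 75.
CO: row 15.776–24.848 (AQI 101–150). (150−101)·(17.288−15.776)/(24.848−15.776) + 101 = 49·1.512/9.072 + 101 ≈ 109.17 → 109.
NO₂ 481.60: bracket 301.63–537.08 → index 51–100; slope 49/235.45, offset 179.97.
AQI = 51 + 49/235.45·179.97 ≈ 88.45 ⇒ 88.
Sub-indices: O₃→80, PM2.5→172, PM10→75, CO→109, NO₂→88. Ranked high→low: 172, 109, 88, 80, 75. Second-highest sub-index = 109.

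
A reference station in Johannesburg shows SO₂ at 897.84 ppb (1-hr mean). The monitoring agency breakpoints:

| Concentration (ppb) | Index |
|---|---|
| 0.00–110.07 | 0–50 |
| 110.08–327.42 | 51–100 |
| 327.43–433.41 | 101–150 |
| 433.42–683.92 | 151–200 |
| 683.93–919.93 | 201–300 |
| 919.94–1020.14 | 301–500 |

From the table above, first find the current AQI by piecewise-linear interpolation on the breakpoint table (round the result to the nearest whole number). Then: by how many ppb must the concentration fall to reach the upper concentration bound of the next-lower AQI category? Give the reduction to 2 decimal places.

SO₂ 897.84: bracket 683.93–919.93 → index 201–300; slope 99/236.00, offset 213.91.
AQI = 201 + 99/236.00·213.91 ≈ 290.73 ⇒ 291.
Current AQI 291 is in the Very Unhealthy range (201–300). The next-lower category tops out at AQI 200, whose upper concentration bound is 683.92 ppb.
Reduction needed = 897.84 − 683.92 = 213.92 ppb.

213.92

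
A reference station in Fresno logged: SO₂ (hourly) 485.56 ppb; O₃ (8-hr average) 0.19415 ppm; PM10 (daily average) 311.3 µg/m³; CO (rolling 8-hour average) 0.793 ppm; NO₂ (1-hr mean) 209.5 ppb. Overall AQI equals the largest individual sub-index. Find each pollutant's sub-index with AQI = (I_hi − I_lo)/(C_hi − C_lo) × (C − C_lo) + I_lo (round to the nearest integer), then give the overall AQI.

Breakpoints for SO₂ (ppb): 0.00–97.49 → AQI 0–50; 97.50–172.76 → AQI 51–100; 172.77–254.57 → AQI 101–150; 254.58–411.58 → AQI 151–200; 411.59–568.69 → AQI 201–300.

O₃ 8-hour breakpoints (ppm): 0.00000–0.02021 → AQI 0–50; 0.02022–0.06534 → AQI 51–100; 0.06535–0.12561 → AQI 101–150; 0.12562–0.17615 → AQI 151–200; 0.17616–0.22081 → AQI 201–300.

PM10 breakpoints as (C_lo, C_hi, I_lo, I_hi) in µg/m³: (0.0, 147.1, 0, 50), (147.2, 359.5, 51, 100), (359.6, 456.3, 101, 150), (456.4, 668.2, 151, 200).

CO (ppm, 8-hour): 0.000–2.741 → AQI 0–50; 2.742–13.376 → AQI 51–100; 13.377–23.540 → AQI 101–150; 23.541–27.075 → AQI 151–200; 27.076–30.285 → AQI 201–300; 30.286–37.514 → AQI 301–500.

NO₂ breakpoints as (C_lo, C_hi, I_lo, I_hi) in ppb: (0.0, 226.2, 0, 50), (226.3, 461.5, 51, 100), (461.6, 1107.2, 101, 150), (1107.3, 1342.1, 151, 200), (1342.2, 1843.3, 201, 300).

SO₂: 485.56 lies in 411.59–568.69, so I_lo=201, I_hi=300, C_lo=411.59, C_hi=568.69.
(300−201)/(568.69−411.59) × (485.56−411.59) + 201 = 99/157.10 × 73.97 + 201 ≈ 247.61 → 248.
O₃: row 0.17616–0.22081 (AQI 201–300). (300−201)·(0.19415−0.17616)/(0.22081−0.17616) + 201 = 99·0.01799/0.04465 + 201 ≈ 240.89 → 241.
PM10 311.3: bracket 147.2–359.5 → index 51–100; slope 49/212.3, offset 164.1.
AQI = 51 + 49/212.3·164.1 ≈ 88.88 ⇒ 89.
CO: 0.793 lies in 0.000–2.741, so I_lo=0, I_hi=50, C_lo=0.000, C_hi=2.741.
(50−0)/(2.741−0.000) × (0.793−0.000) + 0 = 50/2.741 × 0.793 + 0 ≈ 14.47 → 14.
NO₂: 209.5 lies in 0.0–226.2, so I_lo=0, I_hi=50, C_lo=0.0, C_hi=226.2.
(50−0)/(226.2−0.0) × (209.5−0.0) + 0 = 50/226.2 × 209.5 + 0 ≈ 46.31 → 46.
Sub-indices: SO₂→248, O₃→241, PM10→89, CO→14, NO₂→46. Overall AQI = max = 248; dominant pollutant is SO₂.

248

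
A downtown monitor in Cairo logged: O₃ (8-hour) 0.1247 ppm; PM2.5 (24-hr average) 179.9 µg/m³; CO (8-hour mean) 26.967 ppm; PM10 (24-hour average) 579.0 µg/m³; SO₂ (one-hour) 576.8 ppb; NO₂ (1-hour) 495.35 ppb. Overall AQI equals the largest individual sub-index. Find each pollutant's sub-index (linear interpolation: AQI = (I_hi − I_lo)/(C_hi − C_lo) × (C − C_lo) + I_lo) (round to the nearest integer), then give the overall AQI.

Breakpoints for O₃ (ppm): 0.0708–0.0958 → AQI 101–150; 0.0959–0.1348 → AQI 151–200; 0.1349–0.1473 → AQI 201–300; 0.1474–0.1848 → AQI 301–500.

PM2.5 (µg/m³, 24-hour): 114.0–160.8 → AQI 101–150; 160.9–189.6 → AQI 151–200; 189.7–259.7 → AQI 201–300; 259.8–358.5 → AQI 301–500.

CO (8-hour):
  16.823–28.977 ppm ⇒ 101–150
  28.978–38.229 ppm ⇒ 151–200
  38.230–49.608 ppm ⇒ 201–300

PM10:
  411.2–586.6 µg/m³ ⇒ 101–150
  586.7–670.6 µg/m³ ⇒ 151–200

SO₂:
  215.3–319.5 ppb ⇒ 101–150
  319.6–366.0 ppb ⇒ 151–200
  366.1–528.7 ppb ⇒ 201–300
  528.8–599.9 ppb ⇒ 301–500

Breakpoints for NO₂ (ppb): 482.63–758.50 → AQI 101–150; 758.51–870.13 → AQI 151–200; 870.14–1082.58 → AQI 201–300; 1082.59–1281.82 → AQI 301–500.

435

O₃: 0.1247 lies in 0.0959–0.1348, so I_lo=151, I_hi=200, C_lo=0.0959, C_hi=0.1348.
(200−151)/(0.1348−0.0959) × (0.1247−0.0959) + 151 = 49/0.0389 × 0.0288 + 151 ≈ 187.28 → 187.
PM2.5: row 160.9–189.6 (AQI 151–200). (200−151)·(179.9−160.9)/(189.6−160.9) + 151 = 49·19.0/28.7 + 151 ≈ 183.44 → 183.
CO: 26.967 lies in 16.823–28.977, so I_lo=101, I_hi=150, C_lo=16.823, C_hi=28.977.
(150−101)/(28.977−16.823) × (26.967−16.823) + 101 = 49/12.154 × 10.144 + 101 ≈ 141.90 → 142.
PM10: row 411.2–586.6 (AQI 101–150). (150−101)·(579.0−411.2)/(586.6−411.2) + 101 = 49·167.8/175.4 + 101 ≈ 147.88 → 148.
SO₂ 576.8: bracket 528.8–599.9 → index 301–500; slope 199/71.1, offset 48.0.
AQI = 301 + 199/71.1·48.0 ≈ 435.35 ⇒ 435.
NO₂: 495.35 ∈ [482.63, 758.50] ↔ index [101, 150].
101 + (495.35−482.63)·(150−101)/(758.50−482.63) = 101 + 12.72·49/275.87 ≈ 103.26, so AQI = 103.
Sub-indices: O₃→187, PM2.5→183, CO→142, PM10→148, SO₂→435, NO₂→103. Overall AQI = max = 435; dominant pollutant is SO₂.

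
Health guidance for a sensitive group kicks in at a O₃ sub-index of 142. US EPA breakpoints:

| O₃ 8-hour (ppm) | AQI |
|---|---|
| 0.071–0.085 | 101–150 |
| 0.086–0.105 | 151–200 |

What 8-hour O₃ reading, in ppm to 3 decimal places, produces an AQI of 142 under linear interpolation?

AQI 142 lies in the 101–150 band, which corresponds to 0.071–0.085 ppm.
C = 0.071 + (142−101)×(0.085−0.071)/(150−101) = 0.071 + 41×0.014/49 ≈ 0.08271 ppm → 0.083 ppm to 3 dp.

0.083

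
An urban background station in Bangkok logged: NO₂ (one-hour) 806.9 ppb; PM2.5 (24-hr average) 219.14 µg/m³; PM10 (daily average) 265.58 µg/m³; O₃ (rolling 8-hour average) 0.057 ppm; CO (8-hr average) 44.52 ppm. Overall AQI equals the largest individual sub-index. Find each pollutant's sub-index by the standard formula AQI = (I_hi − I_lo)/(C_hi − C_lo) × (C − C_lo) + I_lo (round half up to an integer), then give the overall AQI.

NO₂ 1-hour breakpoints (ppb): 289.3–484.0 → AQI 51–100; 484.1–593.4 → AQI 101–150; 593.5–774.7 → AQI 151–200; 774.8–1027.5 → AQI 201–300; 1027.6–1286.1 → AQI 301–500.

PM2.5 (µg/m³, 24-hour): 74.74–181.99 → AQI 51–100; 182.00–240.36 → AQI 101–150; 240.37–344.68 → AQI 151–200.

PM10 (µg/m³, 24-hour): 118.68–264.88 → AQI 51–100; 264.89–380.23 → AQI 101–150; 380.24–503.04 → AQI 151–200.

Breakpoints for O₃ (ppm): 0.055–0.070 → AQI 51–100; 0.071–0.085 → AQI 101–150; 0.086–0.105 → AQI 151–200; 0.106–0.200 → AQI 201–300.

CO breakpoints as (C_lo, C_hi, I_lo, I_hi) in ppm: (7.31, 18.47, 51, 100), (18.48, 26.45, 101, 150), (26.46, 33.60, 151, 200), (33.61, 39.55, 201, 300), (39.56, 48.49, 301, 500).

412

NO₂: 806.9 lies in 774.8–1027.5, so I_lo=201, I_hi=300, C_lo=774.8, C_hi=1027.5.
(300−201)/(1027.5−774.8) × (806.9−774.8) + 201 = 99/252.7 × 32.1 + 201 ≈ 213.58 → 214.
PM2.5 219.14: bracket 182.00–240.36 → index 101–150; slope 49/58.36, offset 37.14.
AQI = 101 + 49/58.36·37.14 ≈ 132.18 ⇒ 132.
PM10: row 264.89–380.23 (AQI 101–150). (150−101)·(265.58−264.89)/(380.23−264.89) + 101 = 49·0.69/115.34 + 101 ≈ 101.29 → 101.
O₃: 0.057 lies in 0.055–0.070, so I_lo=51, I_hi=100, C_lo=0.055, C_hi=0.070.
(100−51)/(0.070−0.055) × (0.057−0.055) + 51 = 49/0.015 × 0.002 + 51 ≈ 57.53 → 58.
CO 44.52: bracket 39.56–48.49 → index 301–500; slope 199/8.93, offset 4.96.
AQI = 301 + 199/8.93·4.96 ≈ 411.53 ⇒ 412.
Sub-indices: NO₂→214, PM2.5→132, PM10→101, O₃→58, CO→412. Overall AQI = max = 412; dominant pollutant is CO.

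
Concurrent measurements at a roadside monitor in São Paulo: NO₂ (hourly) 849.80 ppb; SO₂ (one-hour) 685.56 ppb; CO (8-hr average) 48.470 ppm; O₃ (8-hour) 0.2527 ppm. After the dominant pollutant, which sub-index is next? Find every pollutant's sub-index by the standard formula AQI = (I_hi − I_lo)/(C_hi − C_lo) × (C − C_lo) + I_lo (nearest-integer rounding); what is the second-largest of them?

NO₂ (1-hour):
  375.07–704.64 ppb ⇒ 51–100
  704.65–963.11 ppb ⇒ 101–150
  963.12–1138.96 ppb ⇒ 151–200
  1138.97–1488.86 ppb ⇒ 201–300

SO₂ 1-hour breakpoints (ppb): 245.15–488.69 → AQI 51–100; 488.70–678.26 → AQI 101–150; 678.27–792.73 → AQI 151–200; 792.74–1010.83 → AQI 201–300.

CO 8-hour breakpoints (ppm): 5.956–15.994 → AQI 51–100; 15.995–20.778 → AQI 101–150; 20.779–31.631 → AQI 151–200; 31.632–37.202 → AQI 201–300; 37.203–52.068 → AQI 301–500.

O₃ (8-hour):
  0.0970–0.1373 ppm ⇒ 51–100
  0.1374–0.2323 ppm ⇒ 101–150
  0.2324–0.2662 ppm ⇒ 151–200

180

NO₂: 849.80 lies in 704.65–963.11, so I_lo=101, I_hi=150, C_lo=704.65, C_hi=963.11.
(150−101)/(963.11−704.65) × (849.80−704.65) + 101 = 49/258.46 × 145.15 + 101 ≈ 128.52 → 129.
SO₂ 685.56: bracket 678.27–792.73 → index 151–200; slope 49/114.46, offset 7.29.
AQI = 151 + 49/114.46·7.29 ≈ 154.12 ⇒ 154.
CO 48.470: bracket 37.203–52.068 → index 301–500; slope 199/14.865, offset 11.267.
AQI = 301 + 199/14.865·11.267 ≈ 451.83 ⇒ 452.
O₃: 0.2527 ∈ [0.2324, 0.2662] ↔ index [151, 200].
151 + (0.2527−0.2324)·(200−151)/(0.2662−0.2324) = 151 + 0.0203·49/0.0338 ≈ 180.43, so AQI = 180.
Sub-indices: NO₂→129, SO₂→154, CO→452, O₃→180. Ranked high→low: 452, 180, 154, 129. Second-highest sub-index = 180.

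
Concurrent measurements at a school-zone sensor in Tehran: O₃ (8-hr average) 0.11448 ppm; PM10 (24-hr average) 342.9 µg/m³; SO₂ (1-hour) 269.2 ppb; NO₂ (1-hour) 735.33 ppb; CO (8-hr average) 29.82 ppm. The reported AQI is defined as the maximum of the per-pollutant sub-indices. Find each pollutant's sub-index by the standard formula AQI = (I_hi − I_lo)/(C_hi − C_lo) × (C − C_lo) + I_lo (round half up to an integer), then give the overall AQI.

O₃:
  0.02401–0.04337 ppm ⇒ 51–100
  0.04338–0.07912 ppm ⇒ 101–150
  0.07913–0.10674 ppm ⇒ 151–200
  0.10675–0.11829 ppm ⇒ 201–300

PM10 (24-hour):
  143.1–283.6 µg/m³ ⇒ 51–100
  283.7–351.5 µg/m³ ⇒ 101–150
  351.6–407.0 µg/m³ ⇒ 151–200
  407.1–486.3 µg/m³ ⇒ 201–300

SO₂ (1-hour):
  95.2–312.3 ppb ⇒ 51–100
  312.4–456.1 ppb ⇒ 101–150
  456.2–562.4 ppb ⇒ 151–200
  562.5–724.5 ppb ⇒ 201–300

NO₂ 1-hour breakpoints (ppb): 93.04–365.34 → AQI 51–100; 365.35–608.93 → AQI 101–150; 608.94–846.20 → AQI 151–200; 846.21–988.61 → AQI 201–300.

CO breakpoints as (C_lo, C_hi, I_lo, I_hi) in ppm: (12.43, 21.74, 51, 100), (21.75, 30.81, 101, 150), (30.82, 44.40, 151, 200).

O₃: 0.11448 lies in 0.10675–0.11829, so I_lo=201, I_hi=300, C_lo=0.10675, C_hi=0.11829.
(300−201)/(0.11829−0.10675) × (0.11448−0.10675) + 201 = 99/0.01154 × 0.00773 + 201 ≈ 267.31 → 267.
PM10: row 283.7–351.5 (AQI 101–150). (150−101)·(342.9−283.7)/(351.5−283.7) + 101 = 49·59.2/67.8 + 101 ≈ 143.78 → 144.
SO₂: 269.2 ∈ [95.2, 312.3] ↔ index [51, 100].
51 + (269.2−95.2)·(100−51)/(312.3−95.2) = 51 + 174.0·49/217.1 ≈ 90.27, so AQI = 90.
NO₂: 735.33 lies in 608.94–846.20, so I_lo=151, I_hi=200, C_lo=608.94, C_hi=846.20.
(200−151)/(846.20−608.94) × (735.33−608.94) + 151 = 49/237.26 × 126.39 + 151 ≈ 177.10 → 177.
CO 29.82: bracket 21.75–30.81 → index 101–150; slope 49/9.06, offset 8.07.
AQI = 101 + 49/9.06·8.07 ≈ 144.65 ⇒ 145.
Sub-indices: O₃→267, PM10→144, SO₂→90, NO₂→177, CO→145. Overall AQI = max = 267; dominant pollutant is O₃.

267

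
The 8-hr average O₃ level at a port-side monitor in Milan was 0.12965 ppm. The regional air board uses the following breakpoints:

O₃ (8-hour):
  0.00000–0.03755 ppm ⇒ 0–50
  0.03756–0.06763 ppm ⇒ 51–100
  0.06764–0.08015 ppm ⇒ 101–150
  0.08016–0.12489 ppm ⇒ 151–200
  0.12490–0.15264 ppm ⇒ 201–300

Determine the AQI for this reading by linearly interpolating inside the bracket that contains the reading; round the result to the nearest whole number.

218

O₃: row 0.12490–0.15264 (AQI 201–300). (300−201)·(0.12965−0.12490)/(0.15264−0.12490) + 201 = 99·0.00475/0.02774 + 201 ≈ 217.95 → 218.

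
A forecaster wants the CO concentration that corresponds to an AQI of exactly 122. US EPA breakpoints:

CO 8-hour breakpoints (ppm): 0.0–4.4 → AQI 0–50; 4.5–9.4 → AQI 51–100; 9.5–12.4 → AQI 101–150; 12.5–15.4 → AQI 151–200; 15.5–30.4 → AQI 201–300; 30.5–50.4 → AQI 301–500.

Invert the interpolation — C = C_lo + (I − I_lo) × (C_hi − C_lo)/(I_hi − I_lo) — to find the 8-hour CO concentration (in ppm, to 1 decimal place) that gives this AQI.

10.7

AQI 122 lies in the 101–150 band, which corresponds to 9.5–12.4 ppm.
C = 9.5 + (122−101)×(12.4−9.5)/(150−101) = 9.5 + 21×2.9/49 ≈ 10.743 ppm → 10.7 ppm to 1 dp.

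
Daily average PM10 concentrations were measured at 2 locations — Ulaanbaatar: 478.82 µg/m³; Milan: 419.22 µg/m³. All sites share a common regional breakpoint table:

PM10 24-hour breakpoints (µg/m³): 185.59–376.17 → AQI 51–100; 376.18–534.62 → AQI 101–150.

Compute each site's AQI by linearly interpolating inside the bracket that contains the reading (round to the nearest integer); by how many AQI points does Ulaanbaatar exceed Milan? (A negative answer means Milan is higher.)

19

Ulaanbaatar: 478.82 lies in 376.18–534.62, so I_lo=101, I_hi=150, C_lo=376.18, C_hi=534.62.
(150−101)/(534.62−376.18) × (478.82−376.18) + 101 = 49/158.44 × 102.64 + 101 ≈ 132.74 → 133.
Milan 419.22: bracket 376.18–534.62 → index 101–150; slope 49/158.44, offset 43.04.
AQI = 101 + 49/158.44·43.04 ≈ 114.31 ⇒ 114.
AQIs: Ulaanbaatar=133, Milan=114. Ulaanbaatar (133) − Milan (114) = 19.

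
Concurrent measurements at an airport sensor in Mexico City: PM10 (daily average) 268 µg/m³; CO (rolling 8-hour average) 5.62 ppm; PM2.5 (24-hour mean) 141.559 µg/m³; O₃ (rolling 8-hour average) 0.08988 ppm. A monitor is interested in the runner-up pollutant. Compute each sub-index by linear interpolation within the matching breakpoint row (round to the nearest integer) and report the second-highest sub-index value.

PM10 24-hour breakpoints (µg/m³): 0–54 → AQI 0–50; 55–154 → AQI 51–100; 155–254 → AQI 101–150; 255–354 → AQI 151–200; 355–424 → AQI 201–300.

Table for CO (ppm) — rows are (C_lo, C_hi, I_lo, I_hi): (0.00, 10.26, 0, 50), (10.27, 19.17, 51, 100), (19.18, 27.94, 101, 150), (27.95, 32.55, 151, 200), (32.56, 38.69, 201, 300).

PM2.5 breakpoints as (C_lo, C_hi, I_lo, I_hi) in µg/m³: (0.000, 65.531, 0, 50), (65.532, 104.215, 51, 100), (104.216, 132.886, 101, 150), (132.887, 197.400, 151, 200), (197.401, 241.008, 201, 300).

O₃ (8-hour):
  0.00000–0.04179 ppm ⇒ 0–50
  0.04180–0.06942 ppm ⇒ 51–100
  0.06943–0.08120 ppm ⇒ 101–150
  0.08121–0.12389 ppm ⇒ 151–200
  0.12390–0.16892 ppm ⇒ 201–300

158

PM10: 268 lies in 255–354, so I_lo=151, I_hi=200, C_lo=255, C_hi=354.
(200−151)/(354−255) × (268−255) + 151 = 49/99 × 13 + 151 ≈ 157.43 → 157.
CO: 5.62 lies in 0.00–10.26, so I_lo=0, I_hi=50, C_lo=0.00, C_hi=10.26.
(50−0)/(10.26−0.00) × (5.62−0.00) + 0 = 50/10.26 × 5.62 + 0 ≈ 27.39 → 27.
PM2.5: 141.559 lies in 132.887–197.400, so I_lo=151, I_hi=200, C_lo=132.887, C_hi=197.400.
(200−151)/(197.400−132.887) × (141.559−132.887) + 151 = 49/64.513 × 8.672 + 151 ≈ 157.59 → 158.
O₃ 0.08988: bracket 0.08121–0.12389 → index 151–200; slope 49/0.04268, offset 0.00867.
AQI = 151 + 49/0.04268·0.00867 ≈ 160.95 ⇒ 161.
Sub-indices: PM10→157, CO→27, PM2.5→158, O₃→161. Ranked high→low: 161, 158, 157, 27. Second-highest sub-index = 158.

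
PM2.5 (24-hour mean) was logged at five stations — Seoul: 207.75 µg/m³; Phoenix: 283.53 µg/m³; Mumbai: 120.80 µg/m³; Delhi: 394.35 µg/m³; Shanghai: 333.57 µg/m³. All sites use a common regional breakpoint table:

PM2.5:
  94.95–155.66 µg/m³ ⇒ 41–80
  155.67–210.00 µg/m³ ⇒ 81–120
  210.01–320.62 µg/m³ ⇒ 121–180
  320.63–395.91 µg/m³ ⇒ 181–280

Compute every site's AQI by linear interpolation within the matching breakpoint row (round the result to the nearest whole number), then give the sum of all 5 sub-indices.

812

Seoul: 207.75 ∈ [155.67, 210.00] ↔ index [81, 120].
81 + (207.75−155.67)·(120−81)/(210.00−155.67) = 81 + 52.08·39/54.33 ≈ 118.38, so AQI = 118.
Phoenix: 283.53 ∈ [210.01, 320.62] ↔ index [121, 180].
121 + (283.53−210.01)·(180−121)/(320.62−210.01) = 121 + 73.52·59/110.61 ≈ 160.22, so AQI = 160.
Mumbai: 120.80 lies in 94.95–155.66, so I_lo=41, I_hi=80, C_lo=94.95, C_hi=155.66.
(80−41)/(155.66−94.95) × (120.80−94.95) + 41 = 39/60.71 × 25.85 + 41 ≈ 57.61 → 58.
Delhi: row 320.63–395.91 (AQI 181–280). (280−181)·(394.35−320.63)/(395.91−320.63) + 181 = 99·73.72/75.28 + 181 ≈ 277.95 → 278.
Shanghai: 333.57 lies in 320.63–395.91, so I_lo=181, I_hi=280, C_lo=320.63, C_hi=395.91.
(280−181)/(395.91−320.63) × (333.57−320.63) + 181 = 99/75.28 × 12.94 + 181 ≈ 198.02 → 198.
AQIs: Seoul=118, Phoenix=160, Mumbai=58, Delhi=278, Shanghai=198. Sum = 118 + 160 + 58 + 278 + 198 = 812.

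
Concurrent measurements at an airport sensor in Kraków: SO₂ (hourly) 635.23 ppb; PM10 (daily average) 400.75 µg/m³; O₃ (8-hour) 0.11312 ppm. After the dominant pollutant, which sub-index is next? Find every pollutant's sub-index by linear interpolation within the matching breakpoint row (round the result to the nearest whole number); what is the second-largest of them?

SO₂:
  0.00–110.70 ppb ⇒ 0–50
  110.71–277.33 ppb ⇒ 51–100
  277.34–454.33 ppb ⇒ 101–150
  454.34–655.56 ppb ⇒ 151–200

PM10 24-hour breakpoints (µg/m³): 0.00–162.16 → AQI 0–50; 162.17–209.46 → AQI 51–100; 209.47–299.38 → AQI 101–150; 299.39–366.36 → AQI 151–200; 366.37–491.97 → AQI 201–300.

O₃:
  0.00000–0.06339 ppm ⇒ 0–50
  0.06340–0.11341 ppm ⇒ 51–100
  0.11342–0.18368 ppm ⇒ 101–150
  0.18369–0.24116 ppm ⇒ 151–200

195

SO₂: row 454.34–655.56 (AQI 151–200). (200−151)·(635.23−454.34)/(655.56−454.34) + 151 = 49·180.89/201.22 + 151 ≈ 195.05 → 195.
PM10: 400.75 lies in 366.37–491.97, so I_lo=201, I_hi=300, C_lo=366.37, C_hi=491.97.
(300−201)/(491.97−366.37) × (400.75−366.37) + 201 = 99/125.60 × 34.38 + 201 ≈ 228.10 → 228.
O₃: 0.11312 ∈ [0.06340, 0.11341] ↔ index [51, 100].
51 + (0.11312−0.06340)·(100−51)/(0.11341−0.06340) = 51 + 0.04972·49/0.05001 ≈ 99.72, so AQI = 100.
Sub-indices: SO₂→195, PM10→228, O₃→100. Ranked high→low: 228, 195, 100. Second-highest sub-index = 195.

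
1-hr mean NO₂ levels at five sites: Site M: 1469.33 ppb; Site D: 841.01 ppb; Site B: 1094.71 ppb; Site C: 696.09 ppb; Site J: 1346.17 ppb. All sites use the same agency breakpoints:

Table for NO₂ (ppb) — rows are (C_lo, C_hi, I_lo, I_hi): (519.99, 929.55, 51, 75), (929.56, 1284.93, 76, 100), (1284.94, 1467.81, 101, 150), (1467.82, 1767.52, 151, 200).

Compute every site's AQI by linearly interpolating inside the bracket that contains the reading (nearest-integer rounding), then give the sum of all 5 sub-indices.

486

Site M: row 1467.82–1767.52 (AQI 151–200). (200−151)·(1469.33−1467.82)/(1767.52−1467.82) + 151 = 49·1.51/299.70 + 151 ≈ 151.25 → 151.
Site D 841.01: bracket 519.99–929.55 → index 51–75; slope 24/409.56, offset 321.02.
AQI = 51 + 24/409.56·321.02 ≈ 69.81 ⇒ 70.
Site B: row 929.56–1284.93 (AQI 76–100). (100−76)·(1094.71−929.56)/(1284.93−929.56) + 76 = 24·165.15/355.37 + 76 ≈ 87.15 → 87.
Site C: 696.09 lies in 519.99–929.55, so I_lo=51, I_hi=75, C_lo=519.99, C_hi=929.55.
(75−51)/(929.55−519.99) × (696.09−519.99) + 51 = 24/409.56 × 176.10 + 51 ≈ 61.32 → 61.
Site J: row 1284.94–1467.81 (AQI 101–150). (150−101)·(1346.17−1284.94)/(1467.81−1284.94) + 101 = 49·61.23/182.87 + 101 ≈ 117.41 → 117.
AQIs: Site M=151, Site D=70, Site B=87, Site C=61, Site J=117. Sum = 151 + 70 + 87 + 61 + 117 = 486.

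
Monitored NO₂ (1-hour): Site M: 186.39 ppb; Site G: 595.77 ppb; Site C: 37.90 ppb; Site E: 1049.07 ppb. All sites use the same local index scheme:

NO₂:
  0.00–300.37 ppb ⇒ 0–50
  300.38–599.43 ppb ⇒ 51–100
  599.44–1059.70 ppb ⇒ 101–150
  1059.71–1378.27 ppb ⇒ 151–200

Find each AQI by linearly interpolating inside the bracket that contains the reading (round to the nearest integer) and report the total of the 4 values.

Site M 186.39: bracket 0.00–300.37 → index 0–50; slope 50/300.37, offset 186.39.
AQI = 0 + 50/300.37·186.39 ≈ 31.03 ⇒ 31.
Site G: 595.77 lies in 300.38–599.43, so I_lo=51, I_hi=100, C_lo=300.38, C_hi=599.43.
(100−51)/(599.43−300.38) × (595.77−300.38) + 51 = 49/299.05 × 295.39 + 51 ≈ 99.40 → 99.
Site C: row 0.00–300.37 (AQI 0–50). (50−0)·(37.90−0.00)/(300.37−0.00) + 0 = 50·37.90/300.37 + 0 ≈ 6.31 → 6.
Site E: 1049.07 ∈ [599.44, 1059.70] ↔ index [101, 150].
101 + (1049.07−599.44)·(150−101)/(1059.70−599.44) = 101 + 449.63·49/460.26 ≈ 148.87, so AQI = 149.
AQIs: Site M=31, Site G=99, Site C=6, Site E=149. Sum = 31 + 99 + 6 + 149 = 285.

285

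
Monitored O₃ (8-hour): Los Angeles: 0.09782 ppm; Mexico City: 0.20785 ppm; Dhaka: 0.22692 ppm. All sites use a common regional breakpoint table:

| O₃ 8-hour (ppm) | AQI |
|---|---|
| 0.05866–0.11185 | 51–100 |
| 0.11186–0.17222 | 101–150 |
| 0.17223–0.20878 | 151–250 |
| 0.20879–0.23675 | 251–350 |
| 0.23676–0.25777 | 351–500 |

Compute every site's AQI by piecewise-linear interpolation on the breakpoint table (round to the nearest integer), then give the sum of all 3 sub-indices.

649

Los Angeles 0.09782: bracket 0.05866–0.11185 → index 51–100; slope 49/0.05319, offset 0.03916.
AQI = 51 + 49/0.05319·0.03916 ≈ 87.08 ⇒ 87.
Mexico City: 0.20785 ∈ [0.17223, 0.20878] ↔ index [151, 250].
151 + (0.20785−0.17223)·(250−151)/(0.20878−0.17223) = 151 + 0.03562·99/0.03655 ≈ 247.48, so AQI = 247.
Dhaka: 0.22692 ∈ [0.20879, 0.23675] ↔ index [251, 350].
251 + (0.22692−0.20879)·(350−251)/(0.23675−0.20879) = 251 + 0.01813·99/0.02796 ≈ 315.19, so AQI = 315.
AQIs: Los Angeles=87, Mexico City=247, Dhaka=315. Sum = 87 + 247 + 315 = 649.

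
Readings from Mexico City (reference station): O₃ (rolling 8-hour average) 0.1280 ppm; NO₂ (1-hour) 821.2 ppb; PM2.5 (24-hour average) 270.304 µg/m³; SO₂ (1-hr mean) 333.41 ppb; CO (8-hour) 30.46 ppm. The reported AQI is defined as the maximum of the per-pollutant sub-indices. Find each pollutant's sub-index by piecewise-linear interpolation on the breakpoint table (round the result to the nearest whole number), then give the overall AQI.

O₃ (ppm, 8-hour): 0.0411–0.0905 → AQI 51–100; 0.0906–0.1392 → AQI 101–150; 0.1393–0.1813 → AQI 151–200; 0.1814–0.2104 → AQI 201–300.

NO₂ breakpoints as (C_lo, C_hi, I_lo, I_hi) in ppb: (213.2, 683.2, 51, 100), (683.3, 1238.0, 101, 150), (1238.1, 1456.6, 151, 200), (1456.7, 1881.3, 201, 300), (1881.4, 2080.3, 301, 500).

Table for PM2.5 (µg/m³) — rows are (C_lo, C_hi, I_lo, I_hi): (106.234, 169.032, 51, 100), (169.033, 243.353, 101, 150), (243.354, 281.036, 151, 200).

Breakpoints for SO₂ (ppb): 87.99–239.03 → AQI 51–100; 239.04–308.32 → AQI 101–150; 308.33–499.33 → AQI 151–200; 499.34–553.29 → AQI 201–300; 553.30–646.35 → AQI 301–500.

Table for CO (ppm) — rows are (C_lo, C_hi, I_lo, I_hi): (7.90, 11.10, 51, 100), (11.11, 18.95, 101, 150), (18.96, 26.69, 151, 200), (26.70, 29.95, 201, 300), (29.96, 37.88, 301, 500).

314

O₃ 0.1280: bracket 0.0906–0.1392 → index 101–150; slope 49/0.0486, offset 0.0374.
AQI = 101 + 49/0.0486·0.0374 ≈ 138.71 ⇒ 139.
NO₂: row 683.3–1238.0 (AQI 101–150). (150−101)·(821.2−683.3)/(1238.0−683.3) + 101 = 49·137.9/554.7 + 101 ≈ 113.18 → 113.
PM2.5: 270.304 lies in 243.354–281.036, so I_lo=151, I_hi=200, C_lo=243.354, C_hi=281.036.
(200−151)/(281.036−243.354) × (270.304−243.354) + 151 = 49/37.682 × 26.950 + 151 ≈ 186.04 → 186.
SO₂ 333.41: bracket 308.33–499.33 → index 151–200; slope 49/191.00, offset 25.08.
AQI = 151 + 49/191.00·25.08 ≈ 157.43 ⇒ 157.
CO: 30.46 ∈ [29.96, 37.88] ↔ index [301, 500].
301 + (30.46−29.96)·(500−301)/(37.88−29.96) = 301 + 0.50·199/7.92 ≈ 313.56, so AQI = 314.
Sub-indices: O₃→139, NO₂→113, PM2.5→186, SO₂→157, CO→314. Overall AQI = max = 314; dominant pollutant is CO.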